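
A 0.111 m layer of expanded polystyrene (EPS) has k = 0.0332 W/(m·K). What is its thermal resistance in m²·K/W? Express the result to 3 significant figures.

R = L/k = 0.111/0.0332 = 3.343 m²·K/W

3.34 m²·K/W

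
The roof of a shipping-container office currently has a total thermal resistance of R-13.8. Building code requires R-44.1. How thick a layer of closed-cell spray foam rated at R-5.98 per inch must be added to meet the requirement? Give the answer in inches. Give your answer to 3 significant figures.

5.07 in

ΔR = 44.1 − 13.8 = 30.3 ft²·°F·h/BTU
L = ΔR / (R/in) = 30.3/5.98 = 5.067 in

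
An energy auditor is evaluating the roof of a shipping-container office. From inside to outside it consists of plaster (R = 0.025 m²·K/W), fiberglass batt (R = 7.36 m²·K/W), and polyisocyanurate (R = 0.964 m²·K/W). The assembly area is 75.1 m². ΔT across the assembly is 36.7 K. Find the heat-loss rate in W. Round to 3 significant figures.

330 W

R_total = 0.025 + 7.36 + 0.964 = 8.349 m²·K/W
Q = A·ΔT/R = 75.1 × 36.7 / 8.349 = 330.1 W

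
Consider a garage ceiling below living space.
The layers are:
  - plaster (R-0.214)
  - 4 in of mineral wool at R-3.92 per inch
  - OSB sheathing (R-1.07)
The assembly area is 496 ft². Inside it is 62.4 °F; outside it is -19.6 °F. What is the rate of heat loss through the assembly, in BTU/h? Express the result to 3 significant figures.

4 × 3.92 = 15.68
R_total = 0.214 + 15.68 + 1.07 = 16.96 ft²·°F·h/BTU
Q = A·ΔT/R = 496 × (62.4 − (-19.6)) / 16.96 = 2398 BTU/h

2400 BTU/h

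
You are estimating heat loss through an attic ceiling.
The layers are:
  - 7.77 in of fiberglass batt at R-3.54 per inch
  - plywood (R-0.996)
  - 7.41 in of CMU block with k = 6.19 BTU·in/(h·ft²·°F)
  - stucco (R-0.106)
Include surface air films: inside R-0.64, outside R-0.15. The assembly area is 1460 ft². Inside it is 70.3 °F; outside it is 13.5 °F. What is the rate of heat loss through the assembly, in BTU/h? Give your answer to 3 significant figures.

7.77 × 3.54 = 27.51
7.41/6.19 = 1.197
R_total = 0.64 + 27.51 + 0.996 + 1.197 + 0.106 + 0.15 = 30.59 ft²·°F·h/BTU
Q = A·ΔT/R = 1460 × (70.3 − 13.5) / 30.59 = 2711 BTU/h

2710 BTU/h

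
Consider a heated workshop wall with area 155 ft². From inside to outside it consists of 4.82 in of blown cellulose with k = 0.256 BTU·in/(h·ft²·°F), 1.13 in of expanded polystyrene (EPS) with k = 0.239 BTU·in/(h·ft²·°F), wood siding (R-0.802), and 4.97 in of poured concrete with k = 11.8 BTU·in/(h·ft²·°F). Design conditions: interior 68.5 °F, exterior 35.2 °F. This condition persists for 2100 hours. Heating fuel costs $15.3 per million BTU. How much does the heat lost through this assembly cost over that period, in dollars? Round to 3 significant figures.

6.69 dollars

4.82/0.256 = 18.83
1.13/0.239 = 4.728
4.97/11.8 = 0.4212
R_total = 18.83 + 4.728 + 0.802 + 0.4212 = 24.78 ft²·°F·h/BTU
Q = 155 × (68.5 − 35.2) / 24.78 = 208.3 BTU/h
E = 208.3 × 2100 = 437400 BTU
Cost = 437400/10⁶ × 15.3 = $6.693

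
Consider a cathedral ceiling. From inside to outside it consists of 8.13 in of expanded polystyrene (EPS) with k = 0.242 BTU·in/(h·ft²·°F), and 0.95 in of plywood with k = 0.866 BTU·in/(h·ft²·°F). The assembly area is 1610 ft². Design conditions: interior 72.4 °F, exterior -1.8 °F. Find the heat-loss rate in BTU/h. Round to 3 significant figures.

3440 BTU/h

8.13/0.242 = 33.6
0.95/0.866 = 1.097
R_total = 33.6 + 1.097 = 34.69 ft²·°F·h/BTU
Q = A·ΔT/R = 1610 × (72.4 − (-1.8)) / 34.69 = 3443 BTU/h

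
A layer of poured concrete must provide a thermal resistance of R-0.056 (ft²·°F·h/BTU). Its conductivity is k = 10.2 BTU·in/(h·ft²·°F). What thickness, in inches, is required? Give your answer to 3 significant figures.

L = R × k = 0.056 × 10.2 = 0.5712 in

0.571 in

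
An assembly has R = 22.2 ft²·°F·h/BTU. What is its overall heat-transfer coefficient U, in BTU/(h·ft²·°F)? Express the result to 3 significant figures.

0.0450 BTU/(h·ft²·°F)

U = 1/R = 1/22.2 = 0.04505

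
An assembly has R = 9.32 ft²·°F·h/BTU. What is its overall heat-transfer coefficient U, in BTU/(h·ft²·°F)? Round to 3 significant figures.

0.107 BTU/(h·ft²·°F)

U = 1/R = 1/9.32 = 0.1073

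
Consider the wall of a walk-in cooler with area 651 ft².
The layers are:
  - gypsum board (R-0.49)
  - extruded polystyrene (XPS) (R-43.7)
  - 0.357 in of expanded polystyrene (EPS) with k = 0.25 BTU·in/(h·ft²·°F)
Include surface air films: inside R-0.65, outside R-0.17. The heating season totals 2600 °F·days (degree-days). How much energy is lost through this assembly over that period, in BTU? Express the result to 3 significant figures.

875000 BTU

0.357/0.25 = 1.428
R_total = 0.65 + 0.49 + 43.7 + 1.428 + 0.17 = 46.44 ft²·°F·h/BTU
E = A × HDD × 24 / R = 651 × 2600 × 24 / 46.44 = 874800 BTU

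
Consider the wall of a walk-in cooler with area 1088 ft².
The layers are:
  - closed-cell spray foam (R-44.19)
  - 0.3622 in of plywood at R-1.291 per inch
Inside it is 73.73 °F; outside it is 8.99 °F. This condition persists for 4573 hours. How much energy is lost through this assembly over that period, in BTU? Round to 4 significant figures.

7213000 BTU

0.3622 × 1.291 = 0.4676
R_total = 44.19 + 0.4676 = 44.658 ft²·°F·h/BTU
Q = 1088 × (73.73 − 8.99) / 44.658 = 1577.3 BTU/h
E = 1577.3 × 4573 = 7212900 BTU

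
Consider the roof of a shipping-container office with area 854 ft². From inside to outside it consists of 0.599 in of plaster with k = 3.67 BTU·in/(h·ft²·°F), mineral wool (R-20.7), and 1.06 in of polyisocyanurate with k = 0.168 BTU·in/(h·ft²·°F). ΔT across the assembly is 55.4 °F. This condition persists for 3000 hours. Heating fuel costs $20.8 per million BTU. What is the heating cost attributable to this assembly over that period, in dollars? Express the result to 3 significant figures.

109 dollars

0.599/3.67 = 0.1632
1.06/0.168 = 6.31
R_total = 0.1632 + 20.7 + 6.31 = 27.17 ft²·°F·h/BTU
Q = 854 × 55.4 / 27.17 = 1741 BTU/h
E = 1741 × 3000 = 5223000 BTU
Cost = 5223000/10⁶ × 20.8 = $108.6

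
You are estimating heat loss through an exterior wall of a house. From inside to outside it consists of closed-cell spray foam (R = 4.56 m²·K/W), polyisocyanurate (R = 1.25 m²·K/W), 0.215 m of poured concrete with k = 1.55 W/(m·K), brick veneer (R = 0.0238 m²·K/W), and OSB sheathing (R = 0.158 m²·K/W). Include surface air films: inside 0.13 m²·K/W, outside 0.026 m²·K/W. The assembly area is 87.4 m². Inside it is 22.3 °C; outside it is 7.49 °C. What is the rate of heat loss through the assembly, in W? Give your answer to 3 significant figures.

206 W

0.215/1.55 = 0.1387
R_total = 0.13 + 4.56 + 1.25 + 0.1387 + 0.0238 + 0.158 + 0.026 = 6.287 m²·K/W
Q = A·ΔT/R = 87.4 × (22.3 − 7.49) / 6.287 = 205.9 W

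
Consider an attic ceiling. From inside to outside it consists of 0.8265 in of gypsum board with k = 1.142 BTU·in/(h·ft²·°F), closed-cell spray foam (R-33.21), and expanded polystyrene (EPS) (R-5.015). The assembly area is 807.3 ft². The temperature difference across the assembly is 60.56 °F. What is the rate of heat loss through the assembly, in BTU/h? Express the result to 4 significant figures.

0.8265/1.142 = 0.72373
R_total = 0.72373 + 33.21 + 5.015 = 38.949 ft²·°F·h/BTU
Q = A·ΔT/R = 807.3 × 60.56 / 38.949 = 1255.2 BTU/h

1255 BTU/h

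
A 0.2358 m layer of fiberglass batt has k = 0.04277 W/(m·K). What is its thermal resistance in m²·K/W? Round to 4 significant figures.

R = L/k = 0.2358/0.04277 = 5.5132 m²·K/W

5.513 m²·K/W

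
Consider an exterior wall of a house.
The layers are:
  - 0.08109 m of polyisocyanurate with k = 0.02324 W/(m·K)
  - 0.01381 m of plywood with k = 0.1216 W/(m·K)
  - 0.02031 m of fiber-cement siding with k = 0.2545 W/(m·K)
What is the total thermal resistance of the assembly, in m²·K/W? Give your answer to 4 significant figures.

3.683 m²·K/W

0.08109/0.02324 = 3.4892
0.01381/0.1216 = 0.11357
0.02031/0.2545 = 0.079804
R_total = 3.4892 + 0.11357 + 0.079804 = 3.6826 m²·K/W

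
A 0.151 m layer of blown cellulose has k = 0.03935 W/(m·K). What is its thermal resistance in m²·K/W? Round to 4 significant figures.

3.837 m²·K/W

R = L/k = 0.151/0.03935 = 3.8374 m²·K/W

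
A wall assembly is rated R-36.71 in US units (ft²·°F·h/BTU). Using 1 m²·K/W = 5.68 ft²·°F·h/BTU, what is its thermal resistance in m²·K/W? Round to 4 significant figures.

R_SI = 36.71/5.68 = 6.463

6.463 m²·K/W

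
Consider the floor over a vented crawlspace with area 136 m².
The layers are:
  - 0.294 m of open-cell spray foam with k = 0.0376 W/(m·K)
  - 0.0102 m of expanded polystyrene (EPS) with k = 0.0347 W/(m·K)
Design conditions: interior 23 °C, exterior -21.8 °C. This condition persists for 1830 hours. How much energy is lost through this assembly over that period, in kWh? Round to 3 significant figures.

1370 kWh

0.294/0.0376 = 7.819
0.0102/0.0347 = 0.2939
R_total = 7.819 + 0.2939 = 8.113 m²·K/W
Q = 136 × (23 − (-21.8)) / 8.113 = 751 W
E = 751 W × 1830 h / 1000 = 1374 kWh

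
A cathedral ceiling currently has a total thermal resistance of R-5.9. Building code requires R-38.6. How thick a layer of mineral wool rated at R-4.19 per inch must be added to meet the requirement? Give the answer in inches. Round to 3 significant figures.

ΔR = 38.6 − 5.9 = 32.7 ft²·°F·h/BTU
L = ΔR / (R/in) = 32.7/4.19 = 7.804 in

7.80 in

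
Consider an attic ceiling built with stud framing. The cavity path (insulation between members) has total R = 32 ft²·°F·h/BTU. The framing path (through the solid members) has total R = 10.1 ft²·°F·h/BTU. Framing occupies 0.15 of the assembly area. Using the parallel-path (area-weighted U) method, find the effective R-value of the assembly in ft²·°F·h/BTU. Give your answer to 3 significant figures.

U_eff = 0.85/32 + 0.15/10.1 = 0.02656 + 0.01485 = 0.04141
R_eff = 1/U_eff = 24.15 ft²·°F·h/BTU

24.1 ft²·°F·h/BTU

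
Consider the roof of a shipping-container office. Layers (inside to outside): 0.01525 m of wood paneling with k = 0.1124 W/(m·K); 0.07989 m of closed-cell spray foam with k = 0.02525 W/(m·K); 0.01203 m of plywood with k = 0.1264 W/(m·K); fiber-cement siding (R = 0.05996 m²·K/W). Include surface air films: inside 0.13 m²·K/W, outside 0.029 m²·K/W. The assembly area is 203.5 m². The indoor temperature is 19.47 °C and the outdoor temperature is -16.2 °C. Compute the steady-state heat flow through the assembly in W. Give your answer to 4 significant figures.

0.01525/0.1124 = 0.13568
0.07989/0.02525 = 3.164
0.01203/0.1264 = 0.095174
R_total = 0.13 + 0.13568 + 3.164 + 0.095174 + 0.05996 + 0.029 = 3.6138 m²·K/W
Q = A·ΔT/R = 203.5 × (19.47 − (-16.2)) / 3.6138 = 2008.7 W

2009 W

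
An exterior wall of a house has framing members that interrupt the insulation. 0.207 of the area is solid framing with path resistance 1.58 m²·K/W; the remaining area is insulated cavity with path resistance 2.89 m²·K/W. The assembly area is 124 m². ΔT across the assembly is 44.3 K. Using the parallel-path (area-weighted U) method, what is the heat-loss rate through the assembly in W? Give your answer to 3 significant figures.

2230 W

U_eff = 0.793/2.89 + 0.207/1.58 = 0.2744 + 0.131 = 0.4054
R_eff = 1/U_eff = 2.467 m²·K/W
Q = 124 × 44.3 / 2.467 = 2227 W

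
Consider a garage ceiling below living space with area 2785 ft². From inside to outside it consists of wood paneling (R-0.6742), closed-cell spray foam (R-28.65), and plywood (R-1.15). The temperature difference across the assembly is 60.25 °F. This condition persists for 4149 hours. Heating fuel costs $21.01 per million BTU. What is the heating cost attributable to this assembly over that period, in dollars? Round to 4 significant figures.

R_total = 0.6742 + 28.65 + 1.15 = 30.474 ft²·°F·h/BTU
Q = 2785 × 60.25 / 30.474 = 5506.2 BTU/h
E = 5506.2 × 4149 = 22845000 BTU
Cost = 22845000/10⁶ × 21.01 = $479.98

480.0 dollars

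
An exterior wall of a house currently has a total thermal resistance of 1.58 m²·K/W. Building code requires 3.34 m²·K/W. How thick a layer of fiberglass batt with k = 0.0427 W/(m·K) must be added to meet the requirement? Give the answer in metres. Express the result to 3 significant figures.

ΔR = 3.34 − 1.58 = 1.76 m²·K/W
L = ΔR × k = 1.76 × 0.0427 = 0.07515 m

0.0752 m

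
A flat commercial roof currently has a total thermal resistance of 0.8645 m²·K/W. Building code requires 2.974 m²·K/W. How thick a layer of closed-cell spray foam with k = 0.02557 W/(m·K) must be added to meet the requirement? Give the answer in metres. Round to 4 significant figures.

0.05394 m

ΔR = 2.974 − 0.8645 = 2.1095 m²·K/W
L = ΔR × k = 2.1095 × 0.02557 = 0.05394 m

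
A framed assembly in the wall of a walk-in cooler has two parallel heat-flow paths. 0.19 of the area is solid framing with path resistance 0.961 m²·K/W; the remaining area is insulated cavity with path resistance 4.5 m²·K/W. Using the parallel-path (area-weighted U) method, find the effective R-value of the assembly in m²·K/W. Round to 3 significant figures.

U_eff = 0.81/4.5 + 0.19/0.961 = 0.18 + 0.1977 = 0.3777
R_eff = 1/U_eff = 2.648 m²·K/W

2.65 m²·K/W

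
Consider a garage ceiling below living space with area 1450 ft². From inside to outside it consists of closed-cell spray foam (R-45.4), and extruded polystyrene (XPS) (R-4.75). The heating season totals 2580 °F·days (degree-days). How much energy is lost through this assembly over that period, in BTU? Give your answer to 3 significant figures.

R_total = 45.4 + 4.75 = 50.15 ft²·°F·h/BTU
E = A × HDD × 24 / R = 1450 × 2580 × 24 / 50.15 = 1790000 BTU

1790000 BTU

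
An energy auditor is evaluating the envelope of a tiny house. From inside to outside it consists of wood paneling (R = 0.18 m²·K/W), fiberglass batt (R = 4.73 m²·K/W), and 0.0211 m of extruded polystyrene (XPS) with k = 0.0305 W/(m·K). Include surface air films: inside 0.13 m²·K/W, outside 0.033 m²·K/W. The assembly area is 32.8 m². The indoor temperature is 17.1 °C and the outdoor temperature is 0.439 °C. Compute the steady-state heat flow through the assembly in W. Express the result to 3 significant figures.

0.0211/0.0305 = 0.6918
R_total = 0.13 + 0.18 + 4.73 + 0.6918 + 0.033 = 5.765 m²·K/W
Q = A·ΔT/R = 32.8 × (17.1 − 0.439) / 5.765 = 94.8 W

94.8 W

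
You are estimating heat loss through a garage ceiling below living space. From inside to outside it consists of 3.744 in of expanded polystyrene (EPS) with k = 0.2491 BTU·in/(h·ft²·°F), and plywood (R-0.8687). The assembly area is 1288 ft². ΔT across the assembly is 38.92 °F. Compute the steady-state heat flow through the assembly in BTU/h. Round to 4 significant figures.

3153 BTU/h

3.744/0.2491 = 15.03
R_total = 15.03 + 0.8687 = 15.899 ft²·°F·h/BTU
Q = A·ΔT/R = 1288 × 38.92 / 15.899 = 3153 BTU/h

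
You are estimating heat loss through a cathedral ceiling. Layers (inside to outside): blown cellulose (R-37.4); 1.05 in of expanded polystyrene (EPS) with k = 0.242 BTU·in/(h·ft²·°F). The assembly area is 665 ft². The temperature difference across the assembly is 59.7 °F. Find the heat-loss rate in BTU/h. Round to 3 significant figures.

1.05/0.242 = 4.339
R_total = 37.4 + 4.339 = 41.74 ft²·°F·h/BTU
Q = A·ΔT/R = 665 × 59.7 / 41.74 = 951.2 BTU/h

951 BTU/h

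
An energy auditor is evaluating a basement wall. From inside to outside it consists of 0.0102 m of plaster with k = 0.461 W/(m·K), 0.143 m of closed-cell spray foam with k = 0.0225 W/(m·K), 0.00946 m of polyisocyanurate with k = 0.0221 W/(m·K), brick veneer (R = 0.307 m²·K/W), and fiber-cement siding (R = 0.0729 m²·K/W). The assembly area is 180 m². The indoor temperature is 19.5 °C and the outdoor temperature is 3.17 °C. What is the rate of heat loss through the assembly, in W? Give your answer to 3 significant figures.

409 W

0.0102/0.461 = 0.02213
0.143/0.0225 = 6.356
0.00946/0.0221 = 0.4281
R_total = 0.02213 + 6.356 + 0.4281 + 0.307 + 0.0729 = 7.186 m²·K/W
Q = A·ΔT/R = 180 × (19.5 − 3.17) / 7.186 = 409.1 W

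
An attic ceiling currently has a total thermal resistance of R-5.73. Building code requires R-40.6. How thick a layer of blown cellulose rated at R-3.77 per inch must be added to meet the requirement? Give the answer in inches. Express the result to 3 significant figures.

9.25 in

ΔR = 40.6 − 5.73 = 34.87 ft²·°F·h/BTU
L = ΔR / (R/in) = 34.87/3.77 = 9.249 in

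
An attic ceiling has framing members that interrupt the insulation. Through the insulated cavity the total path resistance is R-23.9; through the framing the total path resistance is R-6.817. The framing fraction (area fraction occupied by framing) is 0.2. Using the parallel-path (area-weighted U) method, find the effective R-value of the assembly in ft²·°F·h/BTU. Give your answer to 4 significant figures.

U_eff = 0.8/23.9 + 0.2/6.817 = 0.033473 + 0.029338 = 0.062811
R_eff = 1/U_eff = 15.921 ft²·°F·h/BTU

15.92 ft²·°F·h/BTU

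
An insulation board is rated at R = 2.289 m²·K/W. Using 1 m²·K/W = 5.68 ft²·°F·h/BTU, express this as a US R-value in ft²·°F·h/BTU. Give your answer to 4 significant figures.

13.00 ft²·°F·h/BTU

R_US = 2.289 × 5.68 = 13.002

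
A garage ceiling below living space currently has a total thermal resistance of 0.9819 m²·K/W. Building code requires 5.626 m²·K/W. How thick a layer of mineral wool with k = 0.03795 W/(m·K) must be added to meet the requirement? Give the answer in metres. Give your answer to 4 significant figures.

ΔR = 5.626 − 0.9819 = 4.6441 m²·K/W
L = ΔR × k = 4.6441 × 0.03795 = 0.17624 m

0.1762 m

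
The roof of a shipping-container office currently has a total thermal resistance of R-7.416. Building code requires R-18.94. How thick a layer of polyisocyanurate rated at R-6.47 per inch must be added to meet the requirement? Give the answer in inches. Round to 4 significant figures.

ΔR = 18.94 − 7.416 = 11.524 ft²·°F·h/BTU
L = ΔR / (R/in) = 11.524/6.47 = 1.7811 in

1.781 in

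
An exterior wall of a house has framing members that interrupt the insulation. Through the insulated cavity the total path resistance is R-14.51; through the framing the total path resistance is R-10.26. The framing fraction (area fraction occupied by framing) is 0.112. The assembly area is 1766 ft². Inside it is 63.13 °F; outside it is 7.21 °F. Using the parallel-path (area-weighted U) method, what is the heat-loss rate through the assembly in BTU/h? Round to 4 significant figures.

7122 BTU/h

U_eff = 0.888/14.51 + 0.112/10.26 = 0.061199 + 0.010916 = 0.072115
R_eff = 1/U_eff = 13.867 ft²·°F·h/BTU
Q = 1766 × (63.13 − 7.21) / 13.867 = 7121.7 BTU/h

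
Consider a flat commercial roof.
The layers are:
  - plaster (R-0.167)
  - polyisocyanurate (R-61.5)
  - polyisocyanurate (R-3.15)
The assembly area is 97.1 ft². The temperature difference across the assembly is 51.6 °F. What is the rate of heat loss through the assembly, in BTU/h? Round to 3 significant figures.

R_total = 0.167 + 61.5 + 3.15 = 64.82 ft²·°F·h/BTU
Q = A·ΔT/R = 97.1 × 51.6 / 64.82 = 77.3 BTU/h

77.3 BTU/h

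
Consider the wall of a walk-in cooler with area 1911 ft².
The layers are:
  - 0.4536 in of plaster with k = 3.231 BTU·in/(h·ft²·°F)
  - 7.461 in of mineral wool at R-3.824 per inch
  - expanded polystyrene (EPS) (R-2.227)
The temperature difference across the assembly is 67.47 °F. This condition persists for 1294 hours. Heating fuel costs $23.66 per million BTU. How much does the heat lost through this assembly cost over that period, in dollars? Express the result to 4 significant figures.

0.4536/3.231 = 0.14039
7.461 × 3.824 = 28.531
R_total = 0.14039 + 28.531 + 2.227 = 30.898 ft²·°F·h/BTU
Q = 1911 × 67.47 / 30.898 = 4172.9 BTU/h
E = 4172.9 × 1294 = 5399700 BTU
Cost = 5399700/10⁶ × 23.66 = $127.76

127.8 dollars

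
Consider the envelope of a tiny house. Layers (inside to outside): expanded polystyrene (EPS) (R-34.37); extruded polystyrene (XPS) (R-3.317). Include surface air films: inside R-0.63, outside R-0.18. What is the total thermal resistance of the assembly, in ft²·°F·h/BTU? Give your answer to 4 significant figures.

R_total = 0.63 + 34.37 + 3.317 + 0.18 = 38.497 ft²·°F·h/BTU

38.50 ft²·°F·h/BTU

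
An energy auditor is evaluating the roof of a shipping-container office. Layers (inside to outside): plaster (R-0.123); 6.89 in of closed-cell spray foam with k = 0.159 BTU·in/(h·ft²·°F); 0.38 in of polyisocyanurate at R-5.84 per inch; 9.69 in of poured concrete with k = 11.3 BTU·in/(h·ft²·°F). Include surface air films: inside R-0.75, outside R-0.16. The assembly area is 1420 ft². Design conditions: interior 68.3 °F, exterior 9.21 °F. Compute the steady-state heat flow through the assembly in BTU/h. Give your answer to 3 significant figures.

1770 BTU/h

6.89/0.159 = 43.33
0.38 × 5.84 = 2.219
9.69/11.3 = 0.8575
R_total = 0.75 + 0.123 + 43.33 + 2.219 + 0.8575 + 0.16 = 47.44 ft²·°F·h/BTU
Q = A·ΔT/R = 1420 × (68.3 − 9.21) / 47.44 = 1769 BTU/h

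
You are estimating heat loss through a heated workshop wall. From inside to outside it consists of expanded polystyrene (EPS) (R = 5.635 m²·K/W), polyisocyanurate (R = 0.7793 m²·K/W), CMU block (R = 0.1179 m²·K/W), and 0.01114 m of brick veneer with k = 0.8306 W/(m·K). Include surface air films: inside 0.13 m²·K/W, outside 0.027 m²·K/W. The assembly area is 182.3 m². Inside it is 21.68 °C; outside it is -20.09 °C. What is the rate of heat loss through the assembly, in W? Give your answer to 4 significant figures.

1136 W

0.01114/0.8306 = 0.013412
R_total = 0.13 + 5.635 + 0.7793 + 0.1179 + 0.013412 + 0.027 = 6.7026 m²·K/W
Q = A·ΔT/R = 182.3 × (21.68 − (-20.09)) / 6.7026 = 1136.1 W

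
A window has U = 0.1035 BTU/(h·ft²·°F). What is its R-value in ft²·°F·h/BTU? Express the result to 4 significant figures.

R = 1/U = 1/0.1035 = 9.6618

9.662 ft²·°F·h/BTU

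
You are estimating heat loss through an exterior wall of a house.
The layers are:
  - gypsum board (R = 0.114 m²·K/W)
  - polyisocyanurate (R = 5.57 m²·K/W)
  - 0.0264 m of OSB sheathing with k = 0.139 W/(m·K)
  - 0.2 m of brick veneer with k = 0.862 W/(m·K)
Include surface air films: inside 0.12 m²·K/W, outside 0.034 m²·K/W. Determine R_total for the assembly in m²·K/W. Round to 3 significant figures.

6.26 m²·K/W

0.0264/0.139 = 0.1899
0.2/0.862 = 0.232
R_total = 0.12 + 0.114 + 5.57 + 0.1899 + 0.232 + 0.034 = 6.26 m²·K/W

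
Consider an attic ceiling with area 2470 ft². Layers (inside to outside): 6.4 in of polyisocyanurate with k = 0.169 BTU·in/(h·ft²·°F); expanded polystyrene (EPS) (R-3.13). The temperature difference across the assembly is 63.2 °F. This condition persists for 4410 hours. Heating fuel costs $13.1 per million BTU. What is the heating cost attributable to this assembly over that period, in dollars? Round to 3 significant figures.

6.4/0.169 = 37.87
R_total = 37.87 + 3.13 = 41 ft²·°F·h/BTU
Q = 2470 × 63.2 / 41 = 3807 BTU/h
E = 3807 × 4410 = 16790000 BTU
Cost = 16790000/10⁶ × 13.1 = $220

220 dollars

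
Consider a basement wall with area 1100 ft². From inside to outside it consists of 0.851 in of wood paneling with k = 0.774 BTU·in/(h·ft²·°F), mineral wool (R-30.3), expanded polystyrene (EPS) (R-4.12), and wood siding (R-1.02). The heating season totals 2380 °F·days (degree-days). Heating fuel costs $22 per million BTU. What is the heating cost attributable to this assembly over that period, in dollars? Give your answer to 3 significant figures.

0.851/0.774 = 1.099
R_total = 1.099 + 30.3 + 4.12 + 1.02 = 36.54 ft²·°F·h/BTU
E = A × HDD × 24 / R = 1100 × 2380 × 24 / 36.54 = 1720000 BTU
Cost = 1720000/10⁶ × 22 = $37.83

37.8 dollars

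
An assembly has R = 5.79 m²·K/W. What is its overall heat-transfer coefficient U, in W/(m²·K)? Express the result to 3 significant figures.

0.173 W/(m²·K)

U = 1/R = 1/5.79 = 0.1727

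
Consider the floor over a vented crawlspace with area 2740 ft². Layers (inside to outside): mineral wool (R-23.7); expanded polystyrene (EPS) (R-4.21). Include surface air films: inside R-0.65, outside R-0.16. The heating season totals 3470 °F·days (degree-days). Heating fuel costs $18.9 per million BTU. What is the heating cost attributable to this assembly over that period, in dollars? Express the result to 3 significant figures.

150 dollars

R_total = 0.65 + 23.7 + 4.21 + 0.16 = 28.72 ft²·°F·h/BTU
E = A × HDD × 24 / R = 2740 × 3470 × 24 / 28.72 = 7945000 BTU
Cost = 7945000/10⁶ × 18.9 = $150.2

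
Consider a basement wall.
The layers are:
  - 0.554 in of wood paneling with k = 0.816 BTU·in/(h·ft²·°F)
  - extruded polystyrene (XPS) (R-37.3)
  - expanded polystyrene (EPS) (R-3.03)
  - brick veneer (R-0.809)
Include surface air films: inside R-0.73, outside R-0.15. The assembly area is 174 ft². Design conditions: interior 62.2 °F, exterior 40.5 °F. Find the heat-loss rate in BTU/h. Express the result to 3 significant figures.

0.554/0.816 = 0.6789
R_total = 0.73 + 0.6789 + 37.3 + 3.03 + 0.809 + 0.15 = 42.7 ft²·°F·h/BTU
Q = A·ΔT/R = 174 × (62.2 − 40.5) / 42.7 = 88.43 BTU/h

88.4 BTU/h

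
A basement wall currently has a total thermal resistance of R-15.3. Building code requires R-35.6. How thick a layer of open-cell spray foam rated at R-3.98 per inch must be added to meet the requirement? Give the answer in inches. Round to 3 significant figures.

ΔR = 35.6 − 15.3 = 20.3 ft²·°F·h/BTU
L = ΔR / (R/in) = 20.3/3.98 = 5.101 in

5.10 in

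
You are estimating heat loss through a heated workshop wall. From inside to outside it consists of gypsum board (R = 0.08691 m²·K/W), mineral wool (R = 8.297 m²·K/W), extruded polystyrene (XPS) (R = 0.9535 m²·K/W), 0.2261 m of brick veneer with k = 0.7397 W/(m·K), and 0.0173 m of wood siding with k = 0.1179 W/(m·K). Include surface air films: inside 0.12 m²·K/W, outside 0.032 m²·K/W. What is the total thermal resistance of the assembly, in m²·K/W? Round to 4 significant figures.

0.2261/0.7397 = 0.30566
0.0173/0.1179 = 0.14673
R_total = 0.12 + 0.08691 + 8.297 + 0.9535 + 0.30566 + 0.14673 + 0.032 = 9.9418 m²·K/W

9.942 m²·K/W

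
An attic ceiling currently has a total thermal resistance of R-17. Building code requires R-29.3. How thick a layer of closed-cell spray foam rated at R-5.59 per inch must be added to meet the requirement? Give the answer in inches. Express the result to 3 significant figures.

2.20 in

ΔR = 29.3 − 17 = 12.3 ft²·°F·h/BTU
L = ΔR / (R/in) = 12.3/5.59 = 2.2 in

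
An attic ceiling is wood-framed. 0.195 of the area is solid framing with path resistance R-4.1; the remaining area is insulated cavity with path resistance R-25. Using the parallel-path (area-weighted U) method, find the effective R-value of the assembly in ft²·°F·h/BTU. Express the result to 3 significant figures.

12.5 ft²·°F·h/BTU

U_eff = 0.805/25 + 0.195/4.1 = 0.0322 + 0.04756 = 0.07976
R_eff = 1/U_eff = 12.54 ft²·°F·h/BTU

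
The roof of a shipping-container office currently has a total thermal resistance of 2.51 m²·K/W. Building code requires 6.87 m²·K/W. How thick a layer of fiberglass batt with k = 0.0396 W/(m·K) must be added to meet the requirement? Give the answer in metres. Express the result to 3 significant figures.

0.173 m

ΔR = 6.87 − 2.51 = 4.36 m²·K/W
L = ΔR × k = 4.36 × 0.0396 = 0.1727 m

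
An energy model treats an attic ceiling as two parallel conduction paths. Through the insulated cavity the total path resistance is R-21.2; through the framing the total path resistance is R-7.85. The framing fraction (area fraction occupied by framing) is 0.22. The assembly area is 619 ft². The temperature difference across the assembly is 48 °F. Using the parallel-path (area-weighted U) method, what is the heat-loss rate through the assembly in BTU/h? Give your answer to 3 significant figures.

1930 BTU/h

U_eff = 0.78/21.2 + 0.22/7.85 = 0.03679 + 0.02803 = 0.06482
R_eff = 1/U_eff = 15.43 ft²·°F·h/BTU
Q = 619 × 48 / 15.43 = 1926 BTU/h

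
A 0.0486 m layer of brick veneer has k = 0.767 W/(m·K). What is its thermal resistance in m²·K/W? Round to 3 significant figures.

0.0634 m²·K/W

R = L/k = 0.0486/0.767 = 0.06336 m²·K/W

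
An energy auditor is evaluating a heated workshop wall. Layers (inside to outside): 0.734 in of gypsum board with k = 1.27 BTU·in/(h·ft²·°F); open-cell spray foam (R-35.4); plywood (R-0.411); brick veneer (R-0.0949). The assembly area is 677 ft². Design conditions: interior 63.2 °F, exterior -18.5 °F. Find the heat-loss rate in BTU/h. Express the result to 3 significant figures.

1520 BTU/h

0.734/1.27 = 0.578
R_total = 0.578 + 35.4 + 0.411 + 0.0949 = 36.48 ft²·°F·h/BTU
Q = A·ΔT/R = 677 × (63.2 − (-18.5)) / 36.48 = 1516 BTU/h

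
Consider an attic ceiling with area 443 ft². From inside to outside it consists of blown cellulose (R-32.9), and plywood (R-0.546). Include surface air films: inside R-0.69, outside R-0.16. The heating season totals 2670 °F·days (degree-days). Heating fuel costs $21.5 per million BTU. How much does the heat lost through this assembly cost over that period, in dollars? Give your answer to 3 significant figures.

17.8 dollars

R_total = 0.69 + 32.9 + 0.546 + 0.16 = 34.3 ft²·°F·h/BTU
E = A × HDD × 24 / R = 443 × 2670 × 24 / 34.3 = 827700 BTU
Cost = 827700/10⁶ × 21.5 = $17.8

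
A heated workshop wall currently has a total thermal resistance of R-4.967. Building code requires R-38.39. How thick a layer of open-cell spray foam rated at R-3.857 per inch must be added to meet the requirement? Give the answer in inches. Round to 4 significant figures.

ΔR = 38.39 − 4.967 = 33.423 ft²·°F·h/BTU
L = ΔR / (R/in) = 33.423/3.857 = 8.6655 in

8.666 in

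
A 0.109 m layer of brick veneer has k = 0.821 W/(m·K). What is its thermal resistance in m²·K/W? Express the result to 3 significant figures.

0.133 m²·K/W

R = L/k = 0.109/0.821 = 0.1328 m²·K/W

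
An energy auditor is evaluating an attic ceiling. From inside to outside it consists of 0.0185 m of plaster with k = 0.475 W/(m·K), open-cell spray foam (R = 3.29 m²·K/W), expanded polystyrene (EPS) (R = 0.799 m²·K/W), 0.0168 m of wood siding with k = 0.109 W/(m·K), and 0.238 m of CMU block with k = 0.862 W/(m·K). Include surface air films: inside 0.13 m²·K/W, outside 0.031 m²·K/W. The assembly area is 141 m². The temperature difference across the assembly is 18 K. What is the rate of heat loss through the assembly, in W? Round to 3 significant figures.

0.0185/0.475 = 0.03895
0.0168/0.109 = 0.1541
0.238/0.862 = 0.2761
R_total = 0.13 + 0.03895 + 3.29 + 0.799 + 0.1541 + 0.2761 + 0.031 = 4.719 m²·K/W
Q = A·ΔT/R = 141 × 18 / 4.719 = 537.8 W

538 W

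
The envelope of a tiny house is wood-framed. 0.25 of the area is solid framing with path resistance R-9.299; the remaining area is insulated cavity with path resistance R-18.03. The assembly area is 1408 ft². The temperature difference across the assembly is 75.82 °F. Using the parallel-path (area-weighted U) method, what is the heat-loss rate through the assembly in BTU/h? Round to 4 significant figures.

7311 BTU/h

U_eff = 0.75/18.03 + 0.25/9.299 = 0.041597 + 0.026885 = 0.068482
R_eff = 1/U_eff = 14.602 ft²·°F·h/BTU
Q = 1408 × 75.82 / 14.602 = 7310.8 BTU/h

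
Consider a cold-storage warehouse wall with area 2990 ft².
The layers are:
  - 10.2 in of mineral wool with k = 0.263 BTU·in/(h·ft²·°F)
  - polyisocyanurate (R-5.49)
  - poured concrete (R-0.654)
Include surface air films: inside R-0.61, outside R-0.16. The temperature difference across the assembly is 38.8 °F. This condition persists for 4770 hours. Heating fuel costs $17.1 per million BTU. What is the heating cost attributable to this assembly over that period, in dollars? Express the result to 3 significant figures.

10.2/0.263 = 38.78
R_total = 0.61 + 38.78 + 5.49 + 0.654 + 0.16 = 45.7 ft²·°F·h/BTU
Q = 2990 × 38.8 / 45.7 = 2539 BTU/h
E = 2539 × 4770 = 12110000 BTU
Cost = 12110000/10⁶ × 17.1 = $207.1

207 dollars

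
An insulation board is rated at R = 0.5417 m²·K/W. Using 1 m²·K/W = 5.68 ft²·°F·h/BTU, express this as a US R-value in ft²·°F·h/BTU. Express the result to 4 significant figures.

3.077 ft²·°F·h/BTU

R_US = 0.5417 × 5.68 = 3.0769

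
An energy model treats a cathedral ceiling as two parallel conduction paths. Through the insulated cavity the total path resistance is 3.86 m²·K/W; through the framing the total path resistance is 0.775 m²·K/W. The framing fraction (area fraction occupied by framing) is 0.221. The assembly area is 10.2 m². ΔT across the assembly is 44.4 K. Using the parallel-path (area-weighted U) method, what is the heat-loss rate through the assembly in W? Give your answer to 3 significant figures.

221 W

U_eff = 0.779/3.86 + 0.221/0.775 = 0.2018 + 0.2852 = 0.487
R_eff = 1/U_eff = 2.053 m²·K/W
Q = 10.2 × 44.4 / 2.053 = 220.5 W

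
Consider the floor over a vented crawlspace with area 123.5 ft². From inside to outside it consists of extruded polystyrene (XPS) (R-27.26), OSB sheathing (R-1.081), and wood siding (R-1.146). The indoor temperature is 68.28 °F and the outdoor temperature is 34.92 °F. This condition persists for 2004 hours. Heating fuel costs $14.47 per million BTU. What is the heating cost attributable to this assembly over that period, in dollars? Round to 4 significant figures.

4.052 dollars

R_total = 27.26 + 1.081 + 1.146 = 29.487 ft²·°F·h/BTU
Q = 123.5 × (68.28 − 34.92) / 29.487 = 139.72 BTU/h
E = 139.72 × 2004 = 280000 BTU
Cost = 280000/10⁶ × 14.47 = $4.0516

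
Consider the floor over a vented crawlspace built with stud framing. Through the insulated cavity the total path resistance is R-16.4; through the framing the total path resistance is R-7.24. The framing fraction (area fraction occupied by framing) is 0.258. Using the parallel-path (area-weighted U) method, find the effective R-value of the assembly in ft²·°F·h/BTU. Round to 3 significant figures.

12.4 ft²·°F·h/BTU

U_eff = 0.742/16.4 + 0.258/7.24 = 0.04524 + 0.03564 = 0.08088
R_eff = 1/U_eff = 12.36 ft²·°F·h/BTU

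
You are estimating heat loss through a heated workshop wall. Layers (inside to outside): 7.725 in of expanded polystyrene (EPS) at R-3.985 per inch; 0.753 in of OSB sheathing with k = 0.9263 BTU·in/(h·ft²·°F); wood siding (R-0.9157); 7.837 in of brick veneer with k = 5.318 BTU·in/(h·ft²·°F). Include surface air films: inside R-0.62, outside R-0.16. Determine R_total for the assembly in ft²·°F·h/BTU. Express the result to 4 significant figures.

34.77 ft²·°F·h/BTU

7.725 × 3.985 = 30.784
0.753/0.9263 = 0.81291
7.837/5.318 = 1.4737
R_total = 0.62 + 30.784 + 0.81291 + 0.9157 + 1.4737 + 0.16 = 34.766 ft²·°F·h/BTU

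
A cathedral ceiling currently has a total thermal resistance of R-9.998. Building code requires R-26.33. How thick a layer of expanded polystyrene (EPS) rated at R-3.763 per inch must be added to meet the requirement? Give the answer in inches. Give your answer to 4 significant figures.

4.340 in

ΔR = 26.33 − 9.998 = 16.332 ft²·°F·h/BTU
L = ΔR / (R/in) = 16.332/3.763 = 4.3402 in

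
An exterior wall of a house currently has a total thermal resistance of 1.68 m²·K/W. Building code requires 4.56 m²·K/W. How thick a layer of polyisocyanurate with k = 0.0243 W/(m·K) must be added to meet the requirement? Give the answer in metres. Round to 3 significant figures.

0.0700 m

ΔR = 4.56 − 1.68 = 2.88 m²·K/W
L = ΔR × k = 2.88 × 0.0243 = 0.06998 m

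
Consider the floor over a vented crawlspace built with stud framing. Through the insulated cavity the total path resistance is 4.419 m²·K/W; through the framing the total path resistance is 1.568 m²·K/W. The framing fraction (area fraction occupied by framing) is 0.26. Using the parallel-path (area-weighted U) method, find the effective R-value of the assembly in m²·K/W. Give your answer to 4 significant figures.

U_eff = 0.74/4.419 + 0.26/1.568 = 0.16746 + 0.16582 = 0.33328
R_eff = 1/U_eff = 3.0005 m²·K/W

3.001 m²·K/W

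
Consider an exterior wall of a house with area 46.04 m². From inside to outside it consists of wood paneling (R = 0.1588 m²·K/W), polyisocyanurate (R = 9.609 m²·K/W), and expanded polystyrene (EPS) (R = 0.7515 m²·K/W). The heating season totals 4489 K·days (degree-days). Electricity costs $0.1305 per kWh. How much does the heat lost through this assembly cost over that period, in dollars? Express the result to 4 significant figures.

61.53 dollars

R_total = 0.1588 + 9.609 + 0.7515 = 10.519 m²·K/W
E = A × HDD × 24 / R / 1000 = 46.04 × 4489 × 24 / 10.519 / 1000 = 471.53 kWh
Cost = 471.53 × 0.1305 = $61.535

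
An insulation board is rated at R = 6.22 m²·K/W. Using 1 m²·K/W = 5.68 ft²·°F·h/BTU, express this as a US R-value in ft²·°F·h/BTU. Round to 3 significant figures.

R_US = 6.22 × 5.68 = 35.33

35.3 ft²·°F·h/BTU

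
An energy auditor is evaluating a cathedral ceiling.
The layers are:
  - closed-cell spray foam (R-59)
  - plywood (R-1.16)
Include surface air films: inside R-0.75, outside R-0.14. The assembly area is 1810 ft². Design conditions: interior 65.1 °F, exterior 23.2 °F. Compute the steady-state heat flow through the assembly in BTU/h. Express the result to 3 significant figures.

R_total = 0.75 + 59 + 1.16 + 0.14 = 61.05 ft²·°F·h/BTU
Q = A·ΔT/R = 1810 × (65.1 − 23.2) / 61.05 = 1242 BTU/h

1240 BTU/h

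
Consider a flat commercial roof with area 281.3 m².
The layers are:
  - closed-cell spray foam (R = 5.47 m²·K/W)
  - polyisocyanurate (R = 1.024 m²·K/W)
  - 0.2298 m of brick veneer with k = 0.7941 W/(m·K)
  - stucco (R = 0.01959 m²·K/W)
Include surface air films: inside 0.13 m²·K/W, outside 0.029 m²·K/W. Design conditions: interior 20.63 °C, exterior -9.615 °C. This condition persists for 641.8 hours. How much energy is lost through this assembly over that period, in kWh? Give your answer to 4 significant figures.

784.3 kWh

0.2298/0.7941 = 0.28938
R_total = 0.13 + 5.47 + 1.024 + 0.28938 + 0.01959 + 0.029 = 6.962 m²·K/W
Q = 281.3 × (20.63 − (-9.615)) / 6.962 = 1222.1 W
E = 1222.1 W × 641.8 h / 1000 = 784.32 kWh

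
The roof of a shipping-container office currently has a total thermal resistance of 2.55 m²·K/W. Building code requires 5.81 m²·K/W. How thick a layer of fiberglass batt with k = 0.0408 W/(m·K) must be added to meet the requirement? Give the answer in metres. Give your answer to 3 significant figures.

0.133 m

ΔR = 5.81 − 2.55 = 3.26 m²·K/W
L = ΔR × k = 3.26 × 0.0408 = 0.133 m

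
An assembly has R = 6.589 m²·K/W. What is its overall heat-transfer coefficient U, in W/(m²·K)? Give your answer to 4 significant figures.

U = 1/R = 1/6.589 = 0.15177

0.1518 W/(m²·K)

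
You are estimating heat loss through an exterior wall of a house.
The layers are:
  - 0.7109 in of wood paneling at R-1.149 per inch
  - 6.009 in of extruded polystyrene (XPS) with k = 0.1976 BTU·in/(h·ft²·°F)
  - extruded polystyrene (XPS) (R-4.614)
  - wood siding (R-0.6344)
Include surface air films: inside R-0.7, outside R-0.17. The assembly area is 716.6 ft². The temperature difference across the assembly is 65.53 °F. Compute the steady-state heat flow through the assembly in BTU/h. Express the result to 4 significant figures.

1257 BTU/h

0.7109 × 1.149 = 0.81682
6.009/0.1976 = 30.41
R_total = 0.7 + 0.81682 + 30.41 + 4.614 + 0.6344 + 0.17 = 37.345 ft²·°F·h/BTU
Q = A·ΔT/R = 716.6 × 65.53 / 37.345 = 1257.4 BTU/h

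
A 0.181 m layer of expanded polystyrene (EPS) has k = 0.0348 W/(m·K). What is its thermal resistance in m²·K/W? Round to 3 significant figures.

5.20 m²·K/W

R = L/k = 0.181/0.0348 = 5.201 m²·K/W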